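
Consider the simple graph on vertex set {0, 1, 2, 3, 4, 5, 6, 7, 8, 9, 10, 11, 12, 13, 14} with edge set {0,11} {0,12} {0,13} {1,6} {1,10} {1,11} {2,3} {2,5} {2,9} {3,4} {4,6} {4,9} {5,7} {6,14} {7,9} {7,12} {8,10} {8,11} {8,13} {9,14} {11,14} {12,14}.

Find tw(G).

A width-3 tree decomposition is:
Bags: B1 = {2, 3, 4, 5}  B2 = {2, 4, 5, 9}  B3 = {4, 5, 7, 9}  B4 = {4, 6, 7, 9}  B5 = {6, 7, 9, 14}  B6 = {6, 7, 12, 14}  B7 = {1, 6, 12, 14}  B8 = {1, 11, 12, 14}  B9 = {0, 1, 11, 12}  B10 = {0, 1, 10, 11}  B11 = {0, 8, 10, 11}  B12 = {0, 8, 10, 13}
Tree: B1–B2, B2–B3, B3–B4, B4–B5, B5–B6, B6–B7, B7–B8, B8–B9, B9–B10, B10–B11, B11–B12
The largest bag has 4 vertices, giving width 3; this decomposition certifies tw(G) ≤ 3. For the lower bound: the 4 vertex sets {2,3,5}, {4}, {9}, {6,7,12,14} are disjoint, each induces a connected subgraph, and every pair is joined by at least one edge of G. Contracting each set to a single vertex therefore yields K_{4} as a minor, and since treewidth is minor-monotone, tw(G) ≥ tw(K_{4}) = 3. Therefore the treewidth is 3.

3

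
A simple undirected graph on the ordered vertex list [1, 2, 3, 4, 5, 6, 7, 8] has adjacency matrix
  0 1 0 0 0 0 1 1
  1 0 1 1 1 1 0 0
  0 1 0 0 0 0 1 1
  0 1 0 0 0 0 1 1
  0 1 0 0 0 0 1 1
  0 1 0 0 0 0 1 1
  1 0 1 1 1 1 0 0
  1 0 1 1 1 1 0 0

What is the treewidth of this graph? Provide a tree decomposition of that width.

Every bag has size at most 4, so the width is 4 − 1 = 3 and tw(G) ≤ 3. For the lower bound: the 4 vertex sets {1,7}, {3,8}, {2}, {6} are disjoint, each induces a connected subgraph, and every pair is joined by at least one edge of G. Contracting each set to a single vertex therefore yields K_{4} as a minor, and since treewidth is minor-monotone, tw(G) ≥ tw(K_{4}) = 3. Therefore the treewidth is 3.

Treewidth 3.
One such decomposition:
Bags: B1 = {1, 2, 7, 8}  B2 = {2, 3, 7, 8}  B3 = {2, 6, 7, 8}  B4 = {2, 5, 7, 8}  B5 = {2, 4, 7, 8}
Tree: B1–B2, B2–B3, B3–B4, B4–B5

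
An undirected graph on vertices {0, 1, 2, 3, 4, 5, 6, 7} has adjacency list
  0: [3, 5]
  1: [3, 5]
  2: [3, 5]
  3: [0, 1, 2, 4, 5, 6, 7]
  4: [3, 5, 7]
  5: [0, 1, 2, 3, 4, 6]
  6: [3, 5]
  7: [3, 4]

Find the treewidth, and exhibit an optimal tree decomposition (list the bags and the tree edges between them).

Treewidth 2.
One optimal decomposition is:
Bags: B1 = {3, 5, 6}  B2 = {2, 3, 5}  B3 = {0, 3, 5}  B4 = {3, 4, 5}  B5 = {3, 4, 7}  B6 = {1, 3, 5}
Tree: B1–B2, B2–B3, B1–B4, B4–B5, B4–B6

Every bag has size at most 3, so the width is 3 − 1 = 2 and tw(G) ≤ 2. On the other hand G contains the 3-clique {0, 3, 5}. A clique must lie in a single bag of any decomposition, so no decomposition can have width below 2. Combining the bounds, tw(G) = 2.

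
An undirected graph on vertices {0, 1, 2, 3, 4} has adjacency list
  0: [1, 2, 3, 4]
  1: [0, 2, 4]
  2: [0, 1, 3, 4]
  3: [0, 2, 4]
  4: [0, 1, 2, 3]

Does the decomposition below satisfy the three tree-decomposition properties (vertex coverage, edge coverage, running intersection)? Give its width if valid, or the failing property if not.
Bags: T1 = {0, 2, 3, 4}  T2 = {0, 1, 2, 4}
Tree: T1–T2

Every vertex of G appears in some bag (union = {0, 1, 2, 3, 4}); every edge is covered by a bag; and for each vertex v the set of bags containing v is connected in the bag tree. The decomposition is therefore valid. The largest bag has 4 vertices, so the width is 3.

Yes; width 3.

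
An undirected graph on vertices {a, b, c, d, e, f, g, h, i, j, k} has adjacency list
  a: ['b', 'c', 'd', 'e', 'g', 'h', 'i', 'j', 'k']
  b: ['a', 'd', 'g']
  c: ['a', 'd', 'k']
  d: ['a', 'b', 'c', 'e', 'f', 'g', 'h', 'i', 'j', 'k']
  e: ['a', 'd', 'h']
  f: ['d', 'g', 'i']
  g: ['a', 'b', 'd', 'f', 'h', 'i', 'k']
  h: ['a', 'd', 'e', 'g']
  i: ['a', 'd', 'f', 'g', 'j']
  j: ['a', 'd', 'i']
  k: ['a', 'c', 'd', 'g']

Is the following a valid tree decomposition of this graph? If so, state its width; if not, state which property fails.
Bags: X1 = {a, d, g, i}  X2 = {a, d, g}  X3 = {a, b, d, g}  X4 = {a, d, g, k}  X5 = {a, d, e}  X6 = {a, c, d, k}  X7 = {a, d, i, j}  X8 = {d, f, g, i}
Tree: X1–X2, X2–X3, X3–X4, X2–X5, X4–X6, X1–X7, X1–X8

A tree decomposition must satisfy three properties: every vertex lies in some bag; for every edge, both endpoints lie together in some bag; and for every vertex, the bags containing it form a connected subtree. Here vertex h appears in no bag, so the decomposition is invalid.

No — vertex h appears in no bag.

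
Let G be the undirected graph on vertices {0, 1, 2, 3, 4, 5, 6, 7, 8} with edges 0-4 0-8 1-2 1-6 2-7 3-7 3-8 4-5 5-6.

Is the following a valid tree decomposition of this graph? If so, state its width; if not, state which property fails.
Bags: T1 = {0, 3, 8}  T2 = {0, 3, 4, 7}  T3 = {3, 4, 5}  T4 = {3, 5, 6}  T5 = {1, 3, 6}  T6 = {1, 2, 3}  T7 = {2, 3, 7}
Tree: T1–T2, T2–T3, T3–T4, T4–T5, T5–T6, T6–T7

A tree decomposition must satisfy three properties: every vertex lies in some bag; for every edge, both endpoints lie together in some bag; and for every vertex, the bags containing it form a connected subtree. Here bags containing vertex 7 are not connected in the tree, so the decomposition is invalid.

No — bags containing vertex 7 are not connected in the tree.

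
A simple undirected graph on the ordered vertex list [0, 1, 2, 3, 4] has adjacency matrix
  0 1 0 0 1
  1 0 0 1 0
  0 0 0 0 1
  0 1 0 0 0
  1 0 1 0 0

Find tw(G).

A width-1 tree decomposition is:
Bags: B1 = {2, 4}  B2 = {0, 4}  B3 = {0, 1}  B4 = {1, 3}
Tree: B1–B2, B2–B3, B3–B4
Each bag holds 2 vertices, so the decomposition has width 1, which upper-bounds the treewidth. G has an edge, so its treewidth is at least 1. Hence tw(G) = 1 exactly.

1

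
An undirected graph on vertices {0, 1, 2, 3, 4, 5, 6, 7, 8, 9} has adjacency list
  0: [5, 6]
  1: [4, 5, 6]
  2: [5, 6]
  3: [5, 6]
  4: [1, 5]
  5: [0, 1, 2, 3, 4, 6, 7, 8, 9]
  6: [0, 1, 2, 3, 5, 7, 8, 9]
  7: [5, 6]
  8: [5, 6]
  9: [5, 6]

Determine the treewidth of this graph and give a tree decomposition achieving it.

Each bag holds 3 vertices, so the decomposition has width 2, which upper-bounds the treewidth. For the lower bound, the 3 vertices {1, 4, 5} are pairwise adjacent, and any tree decomposition puts a clique entirely inside one bag — forcing width ≥ 2. Therefore the treewidth is 2.

Treewidth 2.
Bags: B1 = {5, 6, 7}  B2 = {1, 5, 6}  B3 = {3, 5, 6}  B4 = {0, 5, 6}  B5 = {2, 5, 6}  B6 = {5, 6, 9}  B7 = {5, 6, 8}  B8 = {1, 4, 5}
Tree: B1–B2, B1–B3, B3–B4, B2–B5, B4–B6, B4–B7, B2–B8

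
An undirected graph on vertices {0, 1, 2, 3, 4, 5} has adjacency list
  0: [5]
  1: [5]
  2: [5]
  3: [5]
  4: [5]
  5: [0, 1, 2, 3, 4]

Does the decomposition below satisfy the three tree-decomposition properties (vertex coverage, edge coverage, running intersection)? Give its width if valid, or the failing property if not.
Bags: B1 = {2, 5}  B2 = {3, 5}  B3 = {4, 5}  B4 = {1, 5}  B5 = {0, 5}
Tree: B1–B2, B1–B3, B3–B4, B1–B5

Yes; width 1.

Every vertex of G appears in some bag (union = {0, 1, 2, 3, 4, 5}); every edge is covered by a bag; and for each vertex v the set of bags containing v is connected in the bag tree. The decomposition is therefore valid. The largest bag has 2 vertices, so the width is 1.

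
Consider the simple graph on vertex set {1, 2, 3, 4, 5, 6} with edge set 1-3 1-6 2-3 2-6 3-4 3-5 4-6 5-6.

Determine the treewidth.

A width-2 tree decomposition is:
Bags: B1 = {3, 4, 6}  B2 = {3, 5, 6}  B3 = {2, 3, 6}  B4 = {1, 3, 6}
Tree: B1–B2, B2–B3, B3–B4
Every bag has size at most 3, so the width is 3 − 1 = 2 and tw(G) ≤ 2. For the lower bound, G contains the cycle 4–3–5–6–4, so G is not a forest; only forests have treewidth ≤ 1, hence tw(G) ≥ 2. Combining the bounds, tw(G) = 2.

2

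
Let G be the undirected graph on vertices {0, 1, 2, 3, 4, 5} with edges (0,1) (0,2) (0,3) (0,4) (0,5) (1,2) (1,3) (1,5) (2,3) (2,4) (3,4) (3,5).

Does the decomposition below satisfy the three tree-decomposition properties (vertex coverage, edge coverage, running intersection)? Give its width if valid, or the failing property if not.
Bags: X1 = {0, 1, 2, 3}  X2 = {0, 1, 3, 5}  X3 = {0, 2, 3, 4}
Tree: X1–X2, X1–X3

Every vertex of G appears in some bag (union = {0, 1, 2, 3, 4, 5}); every edge is covered by a bag; and for each vertex v the set of bags containing v is connected in the bag tree. The decomposition is therefore valid. The largest bag has 4 vertices, so the width is 3.

Yes; width 3.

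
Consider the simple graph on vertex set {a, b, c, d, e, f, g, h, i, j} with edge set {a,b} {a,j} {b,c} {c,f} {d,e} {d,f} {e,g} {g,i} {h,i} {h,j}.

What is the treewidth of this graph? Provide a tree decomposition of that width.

Treewidth 2.
One such decomposition:
Bags: B1 = {a, b, c}  B2 = {a, c, f}  B3 = {a, d, f}  B4 = {a, d, e}  B5 = {a, e, g}  B6 = {a, g, i}  B7 = {a, h, i}  B8 = {a, h, j}
Tree: B1–B2, B2–B3, B3–B4, B4–B5, B5–B6, B6–B7, B7–B8

Every bag has size at most 3, so the width is 3 − 1 = 2 and tw(G) ≤ 2. For the lower bound, G contains the cycle a–b–c–f–d–e–g–i–h–j–a, so G is not a forest; only forests have treewidth ≤ 1, hence tw(G) ≥ 2. Combining the bounds, tw(G) = 2.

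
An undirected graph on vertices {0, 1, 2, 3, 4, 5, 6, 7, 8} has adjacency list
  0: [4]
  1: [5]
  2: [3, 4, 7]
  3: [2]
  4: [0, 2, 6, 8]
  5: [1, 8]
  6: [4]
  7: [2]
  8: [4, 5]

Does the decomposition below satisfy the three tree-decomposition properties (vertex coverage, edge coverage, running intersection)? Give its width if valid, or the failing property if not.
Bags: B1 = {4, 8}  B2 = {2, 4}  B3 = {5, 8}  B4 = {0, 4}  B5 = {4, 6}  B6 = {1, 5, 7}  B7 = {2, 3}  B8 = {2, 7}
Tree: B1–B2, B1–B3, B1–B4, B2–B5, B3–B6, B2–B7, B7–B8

No — bags containing vertex 7 are not connected in the tree.

A tree decomposition must satisfy three properties: every vertex lies in some bag; for every edge, both endpoints lie together in some bag; and for every vertex, the bags containing it form a connected subtree. Here bags containing vertex 7 are not connected in the tree, so the decomposition is invalid.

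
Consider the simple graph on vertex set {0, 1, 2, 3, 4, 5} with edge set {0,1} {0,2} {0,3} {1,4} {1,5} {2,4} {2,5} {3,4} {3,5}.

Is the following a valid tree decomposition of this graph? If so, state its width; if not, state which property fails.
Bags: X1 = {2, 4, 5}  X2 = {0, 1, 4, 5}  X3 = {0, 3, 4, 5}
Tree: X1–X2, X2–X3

A tree decomposition must satisfy three properties: every vertex lies in some bag; for every edge, both endpoints lie together in some bag; and for every vertex, the bags containing it form a connected subtree. Here edge (0,2) lies in no bag, so the decomposition is invalid.

No — edge (0,2) lies in no bag.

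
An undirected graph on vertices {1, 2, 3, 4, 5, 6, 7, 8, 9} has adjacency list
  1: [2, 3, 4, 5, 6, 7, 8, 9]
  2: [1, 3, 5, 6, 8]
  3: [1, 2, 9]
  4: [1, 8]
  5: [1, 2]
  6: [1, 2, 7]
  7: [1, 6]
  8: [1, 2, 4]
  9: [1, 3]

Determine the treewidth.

A width-2 tree decomposition is:
Bags: B1 = {1, 6, 7}  B2 = {1, 2, 6}  B3 = {1, 2, 5}  B4 = {1, 2, 8}  B5 = {1, 4, 8}  B6 = {1, 2, 3}  B7 = {1, 3, 9}
Tree: B1–B2, B2–B3, B2–B4, B4–B5, B2–B6, B6–B7
The largest bag has 3 vertices, giving width 2; this decomposition certifies tw(G) ≤ 2. On the other hand G contains the 3-clique {1, 3, 9}. A clique must lie in a single bag of any decomposition, so no decomposition can have width below 2. Hence tw(G) = 2 exactly.

2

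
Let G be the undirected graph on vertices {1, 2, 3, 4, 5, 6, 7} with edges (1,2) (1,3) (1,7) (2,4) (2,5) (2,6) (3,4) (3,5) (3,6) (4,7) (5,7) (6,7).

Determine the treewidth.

3

A width-3 tree decomposition is:
Bags: B1 = {2, 3, 5, 7}  B2 = {1, 2, 3, 7}  B3 = {2, 3, 6, 7}  B4 = {2, 3, 4, 7}
Tree: B1–B2, B2–B3, B3–B4
Each bag holds 4 vertices, so the decomposition has width 3, which upper-bounds the treewidth. For the lower bound: the 4 vertex sets {5,7}, {1,2}, {3}, {6} are disjoint, each induces a connected subgraph, and every pair is joined by at least one edge of G. Contracting each set to a single vertex therefore yields K_{4} as a minor, and since treewidth is minor-monotone, tw(G) ≥ tw(K_{4}) = 3. Combining the bounds, tw(G) = 3.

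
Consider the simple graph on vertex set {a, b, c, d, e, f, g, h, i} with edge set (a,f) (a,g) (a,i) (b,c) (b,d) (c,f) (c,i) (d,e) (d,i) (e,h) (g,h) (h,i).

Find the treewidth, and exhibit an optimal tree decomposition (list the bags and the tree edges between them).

Treewidth 3.
One optimal decomposition is:
Bags: B1 = {b, c, d, e}  B2 = {c, d, e, i}  B3 = {c, e, h, i}  B4 = {c, f, h, i}  B5 = {a, f, h, i}  B6 = {a, f, g, h}
Tree: B1–B2, B2–B3, B3–B4, B4–B5, B5–B6

Every bag has size at most 4, so the width is 4 − 1 = 3 and tw(G) ≤ 3. For the lower bound: the 4 vertex sets {b,d,e}, {c}, {i}, {a,f,g,h} are disjoint, each induces a connected subgraph, and every pair is joined by at least one edge of G. Contracting each set to a single vertex therefore yields K_{4} as a minor, and since treewidth is minor-monotone, tw(G) ≥ tw(K_{4}) = 3. Hence tw(G) = 3 exactly.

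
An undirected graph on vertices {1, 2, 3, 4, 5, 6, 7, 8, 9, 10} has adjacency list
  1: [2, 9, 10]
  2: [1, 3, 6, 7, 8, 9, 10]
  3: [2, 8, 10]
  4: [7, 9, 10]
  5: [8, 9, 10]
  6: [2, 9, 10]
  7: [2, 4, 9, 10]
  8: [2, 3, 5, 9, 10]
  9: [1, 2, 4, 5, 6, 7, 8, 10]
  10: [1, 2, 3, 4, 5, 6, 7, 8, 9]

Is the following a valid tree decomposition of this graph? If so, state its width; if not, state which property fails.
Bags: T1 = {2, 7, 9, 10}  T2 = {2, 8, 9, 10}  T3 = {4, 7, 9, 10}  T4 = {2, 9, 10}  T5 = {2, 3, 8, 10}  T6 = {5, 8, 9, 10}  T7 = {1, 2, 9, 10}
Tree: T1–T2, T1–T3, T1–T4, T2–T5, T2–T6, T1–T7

A tree decomposition must satisfy three properties: every vertex lies in some bag; for every edge, both endpoints lie together in some bag; and for every vertex, the bags containing it form a connected subtree. Here vertex 6 appears in no bag, so the decomposition is invalid.

No — vertex 6 appears in no bag.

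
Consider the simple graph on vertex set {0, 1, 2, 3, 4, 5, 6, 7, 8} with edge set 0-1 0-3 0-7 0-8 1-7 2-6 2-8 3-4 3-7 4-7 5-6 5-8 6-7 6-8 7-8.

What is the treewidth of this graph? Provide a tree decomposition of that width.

Every bag has size at most 3, so the width is 3 − 1 = 2 and tw(G) ≤ 2. For the lower bound, the 3 vertices {2, 6, 8} are pairwise adjacent, and any tree decomposition puts a clique entirely inside one bag — forcing width ≥ 2. The upper and lower bounds meet at 2, so that is the treewidth.

Treewidth 2.
Bags: B1 = {6, 7, 8}  B2 = {0, 7, 8}  B3 = {0, 1, 7}  B4 = {2, 6, 8}  B5 = {0, 3, 7}  B6 = {3, 4, 7}  B7 = {5, 6, 8}
Tree: B1–B2, B2–B3, B1–B4, B3–B5, B5–B6, B1–B7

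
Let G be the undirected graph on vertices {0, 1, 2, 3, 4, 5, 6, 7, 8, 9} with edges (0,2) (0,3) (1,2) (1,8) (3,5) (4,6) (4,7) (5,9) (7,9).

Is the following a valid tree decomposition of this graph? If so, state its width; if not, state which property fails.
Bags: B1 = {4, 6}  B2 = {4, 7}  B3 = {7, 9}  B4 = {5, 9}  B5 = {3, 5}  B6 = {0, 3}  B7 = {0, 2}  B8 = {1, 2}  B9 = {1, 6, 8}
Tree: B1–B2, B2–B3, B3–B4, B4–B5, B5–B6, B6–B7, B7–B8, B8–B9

No — bags containing vertex 6 are not connected in the tree.

A tree decomposition must satisfy three properties: every vertex lies in some bag; for every edge, both endpoints lie together in some bag; and for every vertex, the bags containing it form a connected subtree. Here bags containing vertex 6 are not connected in the tree, so the decomposition is invalid.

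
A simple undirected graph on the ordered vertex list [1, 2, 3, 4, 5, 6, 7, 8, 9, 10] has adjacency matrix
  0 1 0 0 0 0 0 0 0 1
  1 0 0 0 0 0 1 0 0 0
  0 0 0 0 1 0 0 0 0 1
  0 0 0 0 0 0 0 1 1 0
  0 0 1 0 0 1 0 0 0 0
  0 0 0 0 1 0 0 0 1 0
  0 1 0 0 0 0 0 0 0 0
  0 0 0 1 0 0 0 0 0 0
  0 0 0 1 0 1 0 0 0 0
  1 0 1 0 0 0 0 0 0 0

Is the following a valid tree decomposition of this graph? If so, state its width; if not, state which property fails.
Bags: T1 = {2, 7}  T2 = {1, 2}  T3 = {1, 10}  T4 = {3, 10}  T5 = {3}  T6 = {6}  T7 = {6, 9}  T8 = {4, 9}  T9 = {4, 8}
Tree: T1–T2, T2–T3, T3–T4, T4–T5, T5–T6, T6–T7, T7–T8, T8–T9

A tree decomposition must satisfy three properties: every vertex lies in some bag; for every edge, both endpoints lie together in some bag; and for every vertex, the bags containing it form a connected subtree. Here vertex 5 appears in no bag, so the decomposition is invalid.

No — vertex 5 appears in no bag.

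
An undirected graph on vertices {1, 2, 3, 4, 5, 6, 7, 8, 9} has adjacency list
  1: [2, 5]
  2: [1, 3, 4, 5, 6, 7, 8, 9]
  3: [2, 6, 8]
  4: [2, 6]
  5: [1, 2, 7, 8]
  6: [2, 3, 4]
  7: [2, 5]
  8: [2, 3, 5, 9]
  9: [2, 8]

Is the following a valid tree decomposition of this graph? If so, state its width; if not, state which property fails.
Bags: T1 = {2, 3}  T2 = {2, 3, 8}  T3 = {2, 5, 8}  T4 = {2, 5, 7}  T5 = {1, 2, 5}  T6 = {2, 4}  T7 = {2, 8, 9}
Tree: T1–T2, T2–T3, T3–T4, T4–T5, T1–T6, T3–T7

No — vertex 6 appears in no bag.

A tree decomposition must satisfy three properties: every vertex lies in some bag; for every edge, both endpoints lie together in some bag; and for every vertex, the bags containing it form a connected subtree. Here vertex 6 appears in no bag, so the decomposition is invalid.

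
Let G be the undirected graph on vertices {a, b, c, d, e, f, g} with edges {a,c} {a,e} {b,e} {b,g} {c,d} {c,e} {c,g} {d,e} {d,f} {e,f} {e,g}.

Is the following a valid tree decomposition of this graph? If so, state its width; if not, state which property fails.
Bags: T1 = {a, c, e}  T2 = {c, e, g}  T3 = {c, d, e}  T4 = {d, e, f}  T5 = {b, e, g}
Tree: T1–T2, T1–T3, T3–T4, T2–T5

Vertex coverage: the bags together contain {a, b, c, d, e, f, g}, the full vertex set. Edge coverage: each edge of G has both endpoints in at least one bag. Running intersection: for every vertex, the bags containing it form a connected subtree. All three properties hold, so this is a valid tree decomposition of width max|bag| − 1 = 2, and hence tw(G) ≤ 2.

Yes; width 2.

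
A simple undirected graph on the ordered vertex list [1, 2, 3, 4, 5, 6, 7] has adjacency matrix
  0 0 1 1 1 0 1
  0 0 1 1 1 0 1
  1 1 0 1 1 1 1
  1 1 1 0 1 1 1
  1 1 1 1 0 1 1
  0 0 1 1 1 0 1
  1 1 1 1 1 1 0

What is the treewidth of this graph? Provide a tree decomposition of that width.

Treewidth 4.
Bags: B1 = {1, 3, 4, 5, 7}  B2 = {2, 3, 4, 5, 7}  B3 = {3, 4, 5, 6, 7}
Tree: B1–B2, B2–B3

Each bag holds 5 vertices, so the decomposition has width 4, which upper-bounds the treewidth. For the lower bound, the 5 vertices {1, 3, 4, 5, 7} are pairwise adjacent, and any tree decomposition puts a clique entirely inside one bag — forcing width ≥ 4. Combining the bounds, tw(G) = 4.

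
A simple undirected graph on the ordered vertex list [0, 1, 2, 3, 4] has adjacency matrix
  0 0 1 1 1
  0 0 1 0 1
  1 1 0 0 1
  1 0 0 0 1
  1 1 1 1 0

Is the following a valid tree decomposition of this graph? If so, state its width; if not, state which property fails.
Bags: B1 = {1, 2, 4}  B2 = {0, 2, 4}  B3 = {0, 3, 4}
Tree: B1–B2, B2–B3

Vertex coverage: the bags together contain {0, 1, 2, 3, 4}, the full vertex set. Edge coverage: each edge of G has both endpoints in at least one bag. Running intersection: for every vertex, the bags containing it form a connected subtree. All three properties hold, so this is a valid tree decomposition of width max|bag| − 1 = 2, and hence tw(G) ≤ 2.

Yes; width 2.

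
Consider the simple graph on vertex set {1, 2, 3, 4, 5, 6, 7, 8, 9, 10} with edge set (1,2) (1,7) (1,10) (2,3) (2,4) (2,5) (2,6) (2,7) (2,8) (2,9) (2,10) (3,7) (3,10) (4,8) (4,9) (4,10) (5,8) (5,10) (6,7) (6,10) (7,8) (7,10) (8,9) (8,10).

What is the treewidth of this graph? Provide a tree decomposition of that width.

Treewidth 3.
One optimal decomposition is:
Bags: B1 = {2, 5, 8, 10}  B2 = {2, 4, 8, 10}  B3 = {2, 7, 8, 10}  B4 = {2, 3, 7, 10}  B5 = {1, 2, 7, 10}  B6 = {2, 6, 7, 10}  B7 = {2, 4, 8, 9}
Tree: B1–B2, B1–B3, B3–B4, B4–B5, B4–B6, B2–B7

The largest bag has 4 vertices, giving width 3; this decomposition certifies tw(G) ≤ 3. On the other hand G contains the 4-clique {2, 4, 8, 9}. A clique must lie in a single bag of any decomposition, so no decomposition can have width below 3. Therefore the treewidth is 3.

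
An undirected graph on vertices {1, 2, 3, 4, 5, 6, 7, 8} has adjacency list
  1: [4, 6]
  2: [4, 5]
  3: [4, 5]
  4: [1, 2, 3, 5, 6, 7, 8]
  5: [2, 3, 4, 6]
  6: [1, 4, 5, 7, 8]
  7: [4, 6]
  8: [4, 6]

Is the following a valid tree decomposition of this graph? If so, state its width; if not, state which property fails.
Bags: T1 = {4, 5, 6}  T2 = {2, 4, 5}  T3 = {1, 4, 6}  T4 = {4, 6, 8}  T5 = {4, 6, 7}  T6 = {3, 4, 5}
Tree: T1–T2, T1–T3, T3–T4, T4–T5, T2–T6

Checking the three conditions: (i) the bags cover all of {1, 2, 3, 4, 5, 6, 7, 8}; (ii) for each edge, some bag contains both endpoints; (iii) the bags containing any fixed vertex form a subtree. All hold, so the decomposition is valid with width 3 − 1 = 2.

Yes; width 2.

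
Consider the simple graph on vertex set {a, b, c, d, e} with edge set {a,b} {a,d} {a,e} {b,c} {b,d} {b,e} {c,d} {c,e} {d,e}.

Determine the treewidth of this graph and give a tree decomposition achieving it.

Every bag has size at most 4, so the width is 4 − 1 = 3 and tw(G) ≤ 3. For the lower bound, the 4 vertices {b, c, d, e} are pairwise adjacent, and any tree decomposition puts a clique entirely inside one bag — forcing width ≥ 3. Combining the bounds, tw(G) = 3.

Treewidth 3.
Bags: B1 = {b, c, d, e}  B2 = {a, b, d, e}
Tree: B1–B2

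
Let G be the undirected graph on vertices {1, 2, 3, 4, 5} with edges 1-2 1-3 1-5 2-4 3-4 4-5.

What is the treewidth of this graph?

2

A width-2 tree decomposition is:
Bags: B1 = {1, 4, 5}  B2 = {1, 2, 4}  B3 = {1, 3, 4}
Tree: B1–B2, B2–B3
Each bag holds 3 vertices, so the decomposition has width 2, which upper-bounds the treewidth. For the lower bound, G contains the cycle 5–1–2–4–5, so G is not a forest; only forests have treewidth ≤ 1, hence tw(G) ≥ 2. Therefore the treewidth is 2.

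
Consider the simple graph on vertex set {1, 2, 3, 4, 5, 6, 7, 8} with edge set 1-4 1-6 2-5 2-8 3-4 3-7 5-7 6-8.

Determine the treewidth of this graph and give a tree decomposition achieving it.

The largest bag has 3 vertices, giving width 2; this decomposition certifies tw(G) ≤ 2. Since 3–7–5–2–8–6–1–4–3 is a cycle in G, G is not acyclic. Forests are exactly the graphs of treewidth ≤ 1, so tw(G) ≥ 2. Therefore the treewidth is 2.

Treewidth 2.
One such decomposition:
Bags: B1 = {3, 5, 7}  B2 = {2, 3, 5}  B3 = {2, 3, 8}  B4 = {3, 6, 8}  B5 = {1, 3, 6}  B6 = {1, 3, 4}
Tree: B1–B2, B2–B3, B3–B4, B4–B5, B5–B6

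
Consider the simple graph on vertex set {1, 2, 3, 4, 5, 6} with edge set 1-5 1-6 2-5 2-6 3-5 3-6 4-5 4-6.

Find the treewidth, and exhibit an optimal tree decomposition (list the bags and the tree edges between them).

Each bag holds 3 vertices, so the decomposition has width 2, which upper-bounds the treewidth. Since 6–3–5–1–6 is a cycle in G, G is not acyclic. Forests are exactly the graphs of treewidth ≤ 1, so tw(G) ≥ 2. The upper and lower bounds meet at 2, so that is the treewidth.

Treewidth 2.
One such decomposition:
Bags: B1 = {3, 5, 6}  B2 = {1, 5, 6}  B3 = {4, 5, 6}  B4 = {2, 5, 6}
Tree: B1–B2, B2–B3, B3–B4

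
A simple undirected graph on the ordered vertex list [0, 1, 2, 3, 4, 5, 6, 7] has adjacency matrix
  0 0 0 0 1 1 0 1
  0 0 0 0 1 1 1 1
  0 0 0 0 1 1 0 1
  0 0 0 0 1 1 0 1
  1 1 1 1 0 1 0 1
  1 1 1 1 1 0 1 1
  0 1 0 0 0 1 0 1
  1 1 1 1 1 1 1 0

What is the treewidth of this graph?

A width-3 tree decomposition is:
Bags: B1 = {1, 4, 5, 7}  B2 = {3, 4, 5, 7}  B3 = {0, 4, 5, 7}  B4 = {2, 4, 5, 7}  B5 = {1, 5, 6, 7}
Tree: B1–B2, B2–B3, B3–B4, B1–B5
Each bag holds 4 vertices, so the decomposition has width 3, which upper-bounds the treewidth. Conversely, {0, 4, 5, 7} is a clique of size 4, and the vertices of any clique must share a bag in every tree decomposition; so some bag has ≥ 4 vertices and tw(G) ≥ 3. Combining the bounds, tw(G) = 3.

3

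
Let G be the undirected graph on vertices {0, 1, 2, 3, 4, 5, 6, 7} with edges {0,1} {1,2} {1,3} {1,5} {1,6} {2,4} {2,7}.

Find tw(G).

1

A width-1 tree decomposition is:
Bags: B1 = {1, 2}  B2 = {2, 7}  B3 = {1, 3}  B4 = {0, 1}  B5 = {1, 6}  B6 = {2, 4}  B7 = {1, 5}
Tree: B1–B2, B1–B3, B3–B4, B3–B5, B1–B6, B5–B7
The largest bag has 2 vertices, giving width 1; this decomposition certifies tw(G) ≤ 1. Since G has at least one edge (e.g. 2–1), it is not an edgeless graph, so tw(G) ≥ 1. Hence tw(G) = 1 exactly.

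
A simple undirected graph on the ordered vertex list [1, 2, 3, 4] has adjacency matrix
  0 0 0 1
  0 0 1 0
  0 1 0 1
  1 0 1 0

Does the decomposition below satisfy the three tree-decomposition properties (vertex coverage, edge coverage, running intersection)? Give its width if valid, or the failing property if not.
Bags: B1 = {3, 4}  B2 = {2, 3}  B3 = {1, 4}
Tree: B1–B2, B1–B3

Yes; width 1.

Every vertex of G appears in some bag (union = {1, 2, 3, 4}); every edge is covered by a bag; and for each vertex v the set of bags containing v is connected in the bag tree. The decomposition is therefore valid. The largest bag has 2 vertices, so the width is 1.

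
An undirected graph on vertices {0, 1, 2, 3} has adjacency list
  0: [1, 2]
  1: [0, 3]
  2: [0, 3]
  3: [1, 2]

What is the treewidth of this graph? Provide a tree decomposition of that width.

The largest bag has 3 vertices, giving width 2; this decomposition certifies tw(G) ≤ 2. For the lower bound, G contains the cycle 2–3–1–0–2, so G is not a forest; only forests have treewidth ≤ 1, hence tw(G) ≥ 2. The upper and lower bounds meet at 2, so that is the treewidth.

Treewidth 2.
Bags: B1 = {1, 2, 3}  B2 = {0, 1, 2}
Tree: B1–B2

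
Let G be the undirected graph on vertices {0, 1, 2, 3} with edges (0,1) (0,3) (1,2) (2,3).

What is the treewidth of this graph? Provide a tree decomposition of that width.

Each bag holds 3 vertices, so the decomposition has width 2, which upper-bounds the treewidth. Since 3–0–1–2–3 is a cycle in G, G is not acyclic. Forests are exactly the graphs of treewidth ≤ 1, so tw(G) ≥ 2. Therefore the treewidth is 2.

Treewidth 2.
Bags: B1 = {0, 1, 3}  B2 = {1, 2, 3}
Tree: B1–B2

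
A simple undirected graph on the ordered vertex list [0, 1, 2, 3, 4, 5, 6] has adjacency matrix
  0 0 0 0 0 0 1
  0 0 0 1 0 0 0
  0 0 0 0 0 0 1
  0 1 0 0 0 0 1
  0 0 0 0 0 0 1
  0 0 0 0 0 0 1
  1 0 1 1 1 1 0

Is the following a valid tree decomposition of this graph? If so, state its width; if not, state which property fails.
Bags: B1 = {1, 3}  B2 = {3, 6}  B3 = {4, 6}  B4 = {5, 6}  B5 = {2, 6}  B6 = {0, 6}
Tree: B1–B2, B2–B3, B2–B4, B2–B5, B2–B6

Yes; width 1.

Every vertex of G appears in some bag (union = {0, 1, 2, 3, 4, 5, 6}); every edge is covered by a bag; and for each vertex v the set of bags containing v is connected in the bag tree. The decomposition is therefore valid. The largest bag has 2 vertices, so the width is 1.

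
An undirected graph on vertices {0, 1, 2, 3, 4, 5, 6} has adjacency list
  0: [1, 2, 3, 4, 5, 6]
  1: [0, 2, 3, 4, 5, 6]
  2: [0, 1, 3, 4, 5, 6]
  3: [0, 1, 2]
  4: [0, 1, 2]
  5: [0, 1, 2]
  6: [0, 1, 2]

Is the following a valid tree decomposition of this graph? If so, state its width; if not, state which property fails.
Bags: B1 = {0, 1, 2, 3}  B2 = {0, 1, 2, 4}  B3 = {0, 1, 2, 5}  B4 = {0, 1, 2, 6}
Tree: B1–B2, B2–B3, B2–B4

Vertex coverage: the bags together contain {0, 1, 2, 3, 4, 5, 6}, the full vertex set. Edge coverage: each edge of G has both endpoints in at least one bag. Running intersection: for every vertex, the bags containing it form a connected subtree. All three properties hold, so this is a valid tree decomposition of width max|bag| − 1 = 3, and hence tw(G) ≤ 3.

Yes; width 3.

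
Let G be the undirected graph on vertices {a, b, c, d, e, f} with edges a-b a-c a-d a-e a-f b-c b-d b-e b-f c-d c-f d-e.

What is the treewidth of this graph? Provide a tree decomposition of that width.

Treewidth 3.
Bags: B1 = {a, b, c, d}  B2 = {a, b, c, f}  B3 = {a, b, d, e}
Tree: B1–B2, B1–B3

Every bag has size at most 4, so the width is 4 − 1 = 3 and tw(G) ≤ 3. Conversely, {a, b, d, e} is a clique of size 4, and the vertices of any clique must share a bag in every tree decomposition; so some bag has ≥ 4 vertices and tw(G) ≥ 3. Combining the bounds, tw(G) = 3.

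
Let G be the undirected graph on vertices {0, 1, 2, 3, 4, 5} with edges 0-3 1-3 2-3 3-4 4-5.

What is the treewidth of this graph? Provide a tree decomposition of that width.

Every bag has size at most 2, so the width is 2 − 1 = 1 and tw(G) ≤ 1. G has an edge, so its treewidth is at least 1. Hence tw(G) = 1 exactly.

Treewidth 1.
One such decomposition:
Bags: B1 = {3, 4}  B2 = {0, 3}  B3 = {4, 5}  B4 = {2, 3}  B5 = {1, 3}
Tree: B1–B2, B1–B3, B2–B4, B2–B5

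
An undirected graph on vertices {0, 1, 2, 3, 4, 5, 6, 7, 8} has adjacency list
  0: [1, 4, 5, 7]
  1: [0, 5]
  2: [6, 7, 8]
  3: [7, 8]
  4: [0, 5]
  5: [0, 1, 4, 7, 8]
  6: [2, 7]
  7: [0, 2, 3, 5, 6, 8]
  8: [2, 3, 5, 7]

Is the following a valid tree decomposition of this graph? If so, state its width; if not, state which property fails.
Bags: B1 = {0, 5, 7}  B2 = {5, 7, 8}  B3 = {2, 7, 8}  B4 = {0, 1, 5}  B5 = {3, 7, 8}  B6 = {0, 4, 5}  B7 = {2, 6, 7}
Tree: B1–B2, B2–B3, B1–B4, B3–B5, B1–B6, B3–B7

Checking the three conditions: (i) the bags cover all of {0, 1, 2, 3, 4, 5, 6, 7, 8}; (ii) for each edge, some bag contains both endpoints; (iii) the bags containing any fixed vertex form a subtree. All hold, so the decomposition is valid with width 3 − 1 = 2.

Yes; width 2.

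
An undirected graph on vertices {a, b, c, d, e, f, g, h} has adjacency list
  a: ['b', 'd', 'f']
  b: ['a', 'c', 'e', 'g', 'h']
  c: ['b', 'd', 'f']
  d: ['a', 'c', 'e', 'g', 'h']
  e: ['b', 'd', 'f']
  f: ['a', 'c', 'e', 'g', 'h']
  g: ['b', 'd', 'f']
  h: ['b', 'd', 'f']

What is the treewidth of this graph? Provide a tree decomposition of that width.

Treewidth 3.
One such decomposition:
Bags: B1 = {b, c, d, f}  B2 = {b, d, e, f}  B3 = {b, d, f, h}  B4 = {b, d, f, g}  B5 = {a, b, d, f}
Tree: B1–B2, B2–B3, B3–B4, B4–B5

Each bag holds 4 vertices, so the decomposition has width 3, which upper-bounds the treewidth. For the lower bound: the 4 vertex sets {b,c}, {e,f}, {d}, {h} are disjoint, each induces a connected subgraph, and every pair is joined by at least one edge of G. Contracting each set to a single vertex therefore yields K_{4} as a minor, and since treewidth is minor-monotone, tw(G) ≥ tw(K_{4}) = 3. The upper and lower bounds meet at 3, so that is the treewidth.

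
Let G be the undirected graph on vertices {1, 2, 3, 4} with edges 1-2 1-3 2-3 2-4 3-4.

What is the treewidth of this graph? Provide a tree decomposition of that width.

Every bag has size at most 3, so the width is 3 − 1 = 2 and tw(G) ≤ 2. For the lower bound, the 3 vertices {1, 2, 3} are pairwise adjacent, and any tree decomposition puts a clique entirely inside one bag — forcing width ≥ 2. Therefore the treewidth is 2.

Treewidth 2.
Bags: B1 = {1, 2, 3}  B2 = {2, 3, 4}
Tree: B1–B2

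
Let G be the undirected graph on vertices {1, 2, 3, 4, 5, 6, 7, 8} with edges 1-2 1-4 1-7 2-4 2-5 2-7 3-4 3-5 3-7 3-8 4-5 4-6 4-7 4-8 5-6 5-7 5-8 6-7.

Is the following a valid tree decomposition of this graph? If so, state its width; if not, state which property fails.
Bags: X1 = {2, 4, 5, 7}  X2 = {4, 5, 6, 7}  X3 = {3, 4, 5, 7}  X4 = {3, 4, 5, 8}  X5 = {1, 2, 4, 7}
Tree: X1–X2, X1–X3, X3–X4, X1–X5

Yes; width 3.

Vertex coverage: the bags together contain {1, 2, 3, 4, 5, 6, 7, 8}, the full vertex set. Edge coverage: each edge of G has both endpoints in at least one bag. Running intersection: for every vertex, the bags containing it form a connected subtree. All three properties hold, so this is a valid tree decomposition of width max|bag| − 1 = 3, and hence tw(G) ≤ 3.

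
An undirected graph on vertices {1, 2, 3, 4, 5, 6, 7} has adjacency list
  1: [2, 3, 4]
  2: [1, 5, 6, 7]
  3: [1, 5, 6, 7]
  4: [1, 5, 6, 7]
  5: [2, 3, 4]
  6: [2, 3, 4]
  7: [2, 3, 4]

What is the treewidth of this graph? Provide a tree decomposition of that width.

Every bag has size at most 4, so the width is 4 − 1 = 3 and tw(G) ≤ 3. For the lower bound: the 4 vertex sets {2,7}, {4,5}, {3}, {6} are disjoint, each induces a connected subgraph, and every pair is joined by at least one edge of G. Contracting each set to a single vertex therefore yields K_{4} as a minor, and since treewidth is minor-monotone, tw(G) ≥ tw(K_{4}) = 3. The upper and lower bounds meet at 3, so that is the treewidth.

Treewidth 3.
Bags: B1 = {2, 3, 4, 7}  B2 = {2, 3, 4, 5}  B3 = {2, 3, 4, 6}  B4 = {1, 2, 3, 4}
Tree: B1–B2, B2–B3, B3–B4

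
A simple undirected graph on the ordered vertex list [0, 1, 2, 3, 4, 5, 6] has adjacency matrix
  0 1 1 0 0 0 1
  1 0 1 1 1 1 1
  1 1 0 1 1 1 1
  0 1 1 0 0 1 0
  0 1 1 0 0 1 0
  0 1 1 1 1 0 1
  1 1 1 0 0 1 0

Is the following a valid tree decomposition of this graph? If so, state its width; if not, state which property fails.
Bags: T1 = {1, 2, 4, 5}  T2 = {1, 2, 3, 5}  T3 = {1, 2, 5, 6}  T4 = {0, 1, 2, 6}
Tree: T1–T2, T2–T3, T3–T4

Checking the three conditions: (i) the bags cover all of {0, 1, 2, 3, 4, 5, 6}; (ii) for each edge, some bag contains both endpoints; (iii) the bags containing any fixed vertex form a subtree. All hold, so the decomposition is valid with width 4 − 1 = 3.

Yes; width 3.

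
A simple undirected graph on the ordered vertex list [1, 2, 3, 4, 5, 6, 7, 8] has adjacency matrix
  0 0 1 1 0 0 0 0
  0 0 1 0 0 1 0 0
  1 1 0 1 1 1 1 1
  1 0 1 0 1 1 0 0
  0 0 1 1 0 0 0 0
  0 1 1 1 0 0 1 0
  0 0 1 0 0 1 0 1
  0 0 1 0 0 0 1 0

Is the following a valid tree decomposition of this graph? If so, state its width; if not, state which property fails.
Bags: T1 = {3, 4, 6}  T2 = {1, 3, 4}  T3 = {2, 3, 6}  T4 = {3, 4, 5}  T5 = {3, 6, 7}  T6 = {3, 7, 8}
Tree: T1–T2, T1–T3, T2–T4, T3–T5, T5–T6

Every vertex of G appears in some bag (union = {1, 2, 3, 4, 5, 6, 7, 8}); every edge is covered by a bag; and for each vertex v the set of bags containing v is connected in the bag tree. The decomposition is therefore valid. The largest bag has 3 vertices, so the width is 2.

Yes; width 2.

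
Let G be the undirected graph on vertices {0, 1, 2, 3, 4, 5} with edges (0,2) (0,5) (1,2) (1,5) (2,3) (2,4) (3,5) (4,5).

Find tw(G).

2

A width-2 tree decomposition is:
Bags: B1 = {2, 3, 5}  B2 = {1, 2, 5}  B3 = {2, 4, 5}  B4 = {0, 2, 5}
Tree: B1–B2, B2–B3, B3–B4
Every bag has size at most 3, so the width is 3 − 1 = 2 and tw(G) ≤ 2. The edges 3–5–1–2–3 form a cycle, so G is not a tree and its treewidth is at least 2. Hence tw(G) = 2 exactly.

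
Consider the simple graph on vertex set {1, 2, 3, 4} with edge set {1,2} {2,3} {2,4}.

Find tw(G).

1

A width-1 tree decomposition is:
Bags: B1 = {2, 3}  B2 = {1, 2}  B3 = {2, 4}
Tree: B1–B2, B2–B3
The largest bag has 2 vertices, giving width 1; this decomposition certifies tw(G) ≤ 1. G has an edge, so its treewidth is at least 1. Therefore the treewidth is 1.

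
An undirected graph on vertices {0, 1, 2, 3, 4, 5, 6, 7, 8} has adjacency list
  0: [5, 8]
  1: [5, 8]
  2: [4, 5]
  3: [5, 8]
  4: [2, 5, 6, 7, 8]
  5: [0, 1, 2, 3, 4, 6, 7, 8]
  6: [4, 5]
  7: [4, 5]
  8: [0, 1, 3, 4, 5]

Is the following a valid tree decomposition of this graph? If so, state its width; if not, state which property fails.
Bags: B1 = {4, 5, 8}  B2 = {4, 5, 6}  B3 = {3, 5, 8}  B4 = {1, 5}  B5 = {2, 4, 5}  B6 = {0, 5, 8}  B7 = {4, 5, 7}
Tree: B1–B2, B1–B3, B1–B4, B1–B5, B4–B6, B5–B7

No — edge (8,1) lies in no bag.

A tree decomposition must satisfy three properties: every vertex lies in some bag; for every edge, both endpoints lie together in some bag; and for every vertex, the bags containing it form a connected subtree. Here edge (8,1) lies in no bag, so the decomposition is invalid.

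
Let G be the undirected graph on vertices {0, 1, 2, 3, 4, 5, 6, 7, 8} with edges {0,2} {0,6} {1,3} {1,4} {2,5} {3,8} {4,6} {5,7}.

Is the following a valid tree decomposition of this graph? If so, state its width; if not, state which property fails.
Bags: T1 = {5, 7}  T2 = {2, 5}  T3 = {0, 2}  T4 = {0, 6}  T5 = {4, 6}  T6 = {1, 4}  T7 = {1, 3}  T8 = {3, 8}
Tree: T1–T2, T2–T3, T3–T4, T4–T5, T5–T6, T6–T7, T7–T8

Vertex coverage: the bags together contain {0, 1, 2, 3, 4, 5, 6, 7, 8}, the full vertex set. Edge coverage: each edge of G has both endpoints in at least one bag. Running intersection: for every vertex, the bags containing it form a connected subtree. All three properties hold, so this is a valid tree decomposition of width max|bag| − 1 = 1, and hence tw(G) ≤ 1.

Yes; width 1.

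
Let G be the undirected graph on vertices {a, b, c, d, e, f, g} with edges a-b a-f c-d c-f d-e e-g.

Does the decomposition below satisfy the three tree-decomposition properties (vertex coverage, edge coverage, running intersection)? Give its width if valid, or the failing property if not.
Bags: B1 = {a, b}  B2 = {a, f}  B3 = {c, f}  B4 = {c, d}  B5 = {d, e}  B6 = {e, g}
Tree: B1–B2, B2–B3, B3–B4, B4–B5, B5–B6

Vertex coverage: the bags together contain {a, b, c, d, e, f, g}, the full vertex set. Edge coverage: each edge of G has both endpoints in at least one bag. Running intersection: for every vertex, the bags containing it form a connected subtree. All three properties hold, so this is a valid tree decomposition of width max|bag| − 1 = 1, and hence tw(G) ≤ 1.

Yes; width 1.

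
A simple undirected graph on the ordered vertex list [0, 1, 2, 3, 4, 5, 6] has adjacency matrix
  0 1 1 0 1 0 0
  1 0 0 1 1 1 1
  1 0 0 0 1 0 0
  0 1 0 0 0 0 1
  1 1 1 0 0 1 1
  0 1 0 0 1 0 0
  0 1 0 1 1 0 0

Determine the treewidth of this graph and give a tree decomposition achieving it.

Treewidth 2.
Bags: B1 = {1, 4, 6}  B2 = {1, 3, 6}  B3 = {1, 4, 5}  B4 = {0, 1, 4}  B5 = {0, 2, 4}
Tree: B1–B2, B1–B3, B3–B4, B4–B5

Each bag holds 3 vertices, so the decomposition has width 2, which upper-bounds the treewidth. For the lower bound, the 3 vertices {1, 3, 6} are pairwise adjacent, and any tree decomposition puts a clique entirely inside one bag — forcing width ≥ 2. Therefore the treewidth is 2.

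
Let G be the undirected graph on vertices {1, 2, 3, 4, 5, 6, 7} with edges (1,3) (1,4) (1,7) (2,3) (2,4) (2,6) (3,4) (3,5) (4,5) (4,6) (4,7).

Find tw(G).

2

A width-2 tree decomposition is:
Bags: B1 = {2, 3, 4}  B2 = {1, 3, 4}  B3 = {3, 4, 5}  B4 = {1, 4, 7}  B5 = {2, 4, 6}
Tree: B1–B2, B2–B3, B2–B4, B1–B5
Every bag has size at most 3, so the width is 3 − 1 = 2 and tw(G) ≤ 2. On the other hand G contains the 3-clique {1, 3, 4}. A clique must lie in a single bag of any decomposition, so no decomposition can have width below 2. Hence tw(G) = 2 exactly.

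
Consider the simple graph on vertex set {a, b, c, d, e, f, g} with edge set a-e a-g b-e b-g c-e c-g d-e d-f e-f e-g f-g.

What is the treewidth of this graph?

A width-2 tree decomposition is:
Bags: B1 = {d, e, f}  B2 = {e, f, g}  B3 = {c, e, g}  B4 = {b, e, g}  B5 = {a, e, g}
Tree: B1–B2, B2–B3, B2–B4, B3–B5
The largest bag has 3 vertices, giving width 2; this decomposition certifies tw(G) ≤ 2. Conversely, {d, e, f} is a clique of size 3, and the vertices of any clique must share a bag in every tree decomposition; so some bag has ≥ 3 vertices and tw(G) ≥ 2. Combining the bounds, tw(G) = 2.

2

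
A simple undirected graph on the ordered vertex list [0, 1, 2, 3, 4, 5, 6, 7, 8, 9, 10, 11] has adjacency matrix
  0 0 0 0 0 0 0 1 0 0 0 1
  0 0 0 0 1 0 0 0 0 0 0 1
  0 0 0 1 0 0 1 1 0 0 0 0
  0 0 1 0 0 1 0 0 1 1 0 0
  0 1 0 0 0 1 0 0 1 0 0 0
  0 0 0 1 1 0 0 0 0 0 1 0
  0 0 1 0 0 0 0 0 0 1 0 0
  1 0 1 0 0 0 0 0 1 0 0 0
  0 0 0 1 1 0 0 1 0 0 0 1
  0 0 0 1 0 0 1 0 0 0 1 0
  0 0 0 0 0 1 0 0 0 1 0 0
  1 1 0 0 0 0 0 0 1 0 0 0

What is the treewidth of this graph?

3

A width-3 tree decomposition is:
Bags: B1 = {2, 6, 9, 10}  B2 = {2, 3, 9, 10}  B3 = {2, 3, 5, 10}  B4 = {2, 3, 5, 7}  B5 = {3, 5, 7, 8}  B6 = {4, 5, 7, 8}  B7 = {0, 4, 7, 8}  B8 = {0, 4, 8, 11}  B9 = {0, 1, 4, 11}
Tree: B1–B2, B2–B3, B3–B4, B4–B5, B5–B6, B6–B7, B7–B8, B8–B9
The largest bag has 4 vertices, giving width 3; this decomposition certifies tw(G) ≤ 3. For the lower bound: the 4 vertex sets {6,9,10}, {2}, {3}, {4,5,7,8} are disjoint, each induces a connected subgraph, and every pair is joined by at least one edge of G. Contracting each set to a single vertex therefore yields K_{4} as a minor, and since treewidth is minor-monotone, tw(G) ≥ tw(K_{4}) = 3. Hence tw(G) = 3 exactly.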